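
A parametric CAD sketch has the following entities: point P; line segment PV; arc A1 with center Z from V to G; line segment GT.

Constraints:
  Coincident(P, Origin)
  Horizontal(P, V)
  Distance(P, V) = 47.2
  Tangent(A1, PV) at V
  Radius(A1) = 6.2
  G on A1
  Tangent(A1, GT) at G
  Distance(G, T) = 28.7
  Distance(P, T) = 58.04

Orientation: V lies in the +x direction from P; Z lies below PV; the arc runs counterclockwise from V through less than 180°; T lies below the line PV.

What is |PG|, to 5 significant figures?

41.720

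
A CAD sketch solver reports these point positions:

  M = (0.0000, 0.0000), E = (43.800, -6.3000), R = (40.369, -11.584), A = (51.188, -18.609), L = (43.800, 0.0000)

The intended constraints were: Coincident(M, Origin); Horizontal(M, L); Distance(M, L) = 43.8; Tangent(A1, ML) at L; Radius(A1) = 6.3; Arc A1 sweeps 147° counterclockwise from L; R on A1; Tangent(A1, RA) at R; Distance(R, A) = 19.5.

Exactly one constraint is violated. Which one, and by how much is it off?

Distance(R, A) = 19.5 — off by 6.60.

M = (0.00, 0.00) ✓; M.y = 0.00, L.y = 0.00 ✓; |ML| = 43.80 ✓; ∠(EL, LM) = 90.00° ✓; |EL| = 6.300 ✓; bearing(E→R) − bearing(E→L) = 147.0° ✓; |ER| = 6.300 ✓; ∠(ER, RA) = 90.00° ✓; |RA| = 12.90 ✗.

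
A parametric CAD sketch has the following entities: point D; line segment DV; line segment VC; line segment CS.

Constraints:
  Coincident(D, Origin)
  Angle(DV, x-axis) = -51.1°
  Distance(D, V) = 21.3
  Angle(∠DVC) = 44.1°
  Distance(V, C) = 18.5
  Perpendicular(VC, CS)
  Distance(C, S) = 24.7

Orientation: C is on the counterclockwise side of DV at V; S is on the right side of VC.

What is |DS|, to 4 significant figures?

39.65

D is at the origin; DV runs at -51.1° with length 21.3, so V = 21.3·(cos -51.1°, sin -51.1°) = (13.38, -16.58). ∠DVC = 44.1°, so VC runs at -51.1° + (180° − 44.1°) = 84.80° from the x-axis; with |VC| = 18.5, C = V + 18.5·(cos 84.80°, sin 84.80°) = (15.05, 1.847). The perpendicularity gives CS at right angles to VC; with |CS| = 24.7 on the right of VC, S = C + 24.7·(0.9959, -0.09063) = (39.65, -0.3913). Then |DS| = |S − D| = 39.65.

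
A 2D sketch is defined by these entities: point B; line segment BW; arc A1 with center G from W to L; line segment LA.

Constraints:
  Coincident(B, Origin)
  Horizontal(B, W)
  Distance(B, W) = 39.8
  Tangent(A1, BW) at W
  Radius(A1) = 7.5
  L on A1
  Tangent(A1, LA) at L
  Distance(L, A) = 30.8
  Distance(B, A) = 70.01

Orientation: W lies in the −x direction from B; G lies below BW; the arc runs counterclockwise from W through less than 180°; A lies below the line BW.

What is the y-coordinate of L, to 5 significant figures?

-2.9732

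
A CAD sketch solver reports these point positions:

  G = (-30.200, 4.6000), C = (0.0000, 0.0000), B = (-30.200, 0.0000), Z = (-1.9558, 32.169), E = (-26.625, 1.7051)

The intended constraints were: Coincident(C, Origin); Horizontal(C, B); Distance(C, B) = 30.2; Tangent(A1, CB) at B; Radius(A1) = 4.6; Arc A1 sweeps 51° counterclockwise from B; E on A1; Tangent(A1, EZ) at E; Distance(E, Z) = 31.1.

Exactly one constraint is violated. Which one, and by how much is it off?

Distance(E, Z) = 31.1 — off by 8.10.

C = (0.00, 0.00) ✓; C.y = 0.00, B.y = 0.00 ✓; |CB| = 30.20 ✓; ∠(GB, BC) = 90.00° ✓; |GB| = 4.600 ✓; bearing(G→E) − bearing(G→B) = 51.00° ✓; |GE| = 4.600 ✓; ∠(GE, EZ) = 90.00° ✓; |EZ| = 39.20 ✗.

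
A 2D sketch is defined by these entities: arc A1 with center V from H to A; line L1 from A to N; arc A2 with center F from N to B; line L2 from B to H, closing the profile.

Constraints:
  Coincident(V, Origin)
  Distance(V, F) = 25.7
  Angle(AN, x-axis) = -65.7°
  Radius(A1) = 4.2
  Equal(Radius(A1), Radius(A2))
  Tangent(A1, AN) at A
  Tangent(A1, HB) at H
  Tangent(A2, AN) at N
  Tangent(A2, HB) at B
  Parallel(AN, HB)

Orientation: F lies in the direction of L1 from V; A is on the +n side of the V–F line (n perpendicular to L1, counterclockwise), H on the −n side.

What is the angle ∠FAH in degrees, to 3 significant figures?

80.7°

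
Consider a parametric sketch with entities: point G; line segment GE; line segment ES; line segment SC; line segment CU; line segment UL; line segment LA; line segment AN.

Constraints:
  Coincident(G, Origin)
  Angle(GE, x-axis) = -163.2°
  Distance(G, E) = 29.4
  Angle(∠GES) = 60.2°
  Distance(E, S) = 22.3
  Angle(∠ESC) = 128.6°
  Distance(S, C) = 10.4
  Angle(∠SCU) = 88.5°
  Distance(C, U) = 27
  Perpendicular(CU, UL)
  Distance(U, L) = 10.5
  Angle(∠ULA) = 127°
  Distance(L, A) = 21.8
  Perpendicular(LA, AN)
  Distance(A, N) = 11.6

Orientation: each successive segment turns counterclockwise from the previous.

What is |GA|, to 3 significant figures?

31.4

The perpendicularity gives UL at right angles to CU, so UL runs at -170°; with |UL| = 10.5, L = (-16.5, 2.52). ∠ULA = 127.0° gives LA at -118° from the x-axis; with |LA| = 21.8, A = (-26.5, -16.8). Then |GA| = |A − G| = 31.4.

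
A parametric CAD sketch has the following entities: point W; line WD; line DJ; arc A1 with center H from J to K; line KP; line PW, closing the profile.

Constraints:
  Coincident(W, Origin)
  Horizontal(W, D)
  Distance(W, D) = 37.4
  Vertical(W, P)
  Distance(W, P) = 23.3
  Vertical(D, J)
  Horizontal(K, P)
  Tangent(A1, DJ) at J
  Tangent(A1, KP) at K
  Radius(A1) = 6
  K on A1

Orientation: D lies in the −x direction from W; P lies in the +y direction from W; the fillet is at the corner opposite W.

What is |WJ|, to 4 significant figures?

41.21

W is at the origin; W and D share the same y with |WD| = 37.4 and D on the −x side, so D = (-37.40, 0.000). W and P share the same x with |WP| = 23.3 and P on the +y side, so P = (0.000, 23.30). The virtual corner opposite W is at (-37.40, 23.30). A1 meets DJ tangentially, so HJ is at right angles to DJ and A1 meets KP tangentially, so HK is at right angles to KP, with radius 6.0, so the center H sits 6.0 in from both sides at H = (-31.40, 17.30). That places the tangent points at J = (-37.40, 17.30) on DJ and K = (-31.40, 23.30) on KP. Then |WJ| = |J − W| = 41.21.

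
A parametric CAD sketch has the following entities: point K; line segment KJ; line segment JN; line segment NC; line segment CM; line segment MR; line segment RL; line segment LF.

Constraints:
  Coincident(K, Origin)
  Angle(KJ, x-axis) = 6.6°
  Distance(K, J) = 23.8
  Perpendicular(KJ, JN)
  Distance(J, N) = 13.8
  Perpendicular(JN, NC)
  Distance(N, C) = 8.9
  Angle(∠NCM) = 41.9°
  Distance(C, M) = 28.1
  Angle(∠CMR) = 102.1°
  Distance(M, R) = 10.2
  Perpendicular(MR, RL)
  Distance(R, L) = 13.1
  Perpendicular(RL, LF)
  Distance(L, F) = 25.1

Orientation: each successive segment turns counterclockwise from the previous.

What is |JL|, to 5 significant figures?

17.121

∠CMR = 102.1° gives MR at 42.600° from the x-axis; with |MR| = 10.2, R = (43.657, 6.0874). The perpendicularity gives RL at right angles to MR, so RL runs at 132.60°; with |RL| = 13.1, L = (34.790, 15.730). Then |JL| = |L − J| = 17.121.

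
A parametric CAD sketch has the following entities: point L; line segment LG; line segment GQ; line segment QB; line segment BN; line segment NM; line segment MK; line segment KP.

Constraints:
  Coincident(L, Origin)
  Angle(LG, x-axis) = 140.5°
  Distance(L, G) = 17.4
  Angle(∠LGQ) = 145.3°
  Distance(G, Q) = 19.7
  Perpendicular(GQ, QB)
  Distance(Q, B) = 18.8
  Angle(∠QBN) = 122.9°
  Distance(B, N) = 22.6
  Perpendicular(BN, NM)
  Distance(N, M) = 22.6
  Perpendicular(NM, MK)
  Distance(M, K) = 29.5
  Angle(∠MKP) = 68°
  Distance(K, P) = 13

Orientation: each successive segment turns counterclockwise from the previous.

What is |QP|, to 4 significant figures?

9.715

L is at the origin; LG runs at 140.5° with length 17.4, so G = (-13.43, 11.07). ∠LGQ = 145.3° gives GQ at 175.2° from the x-axis; with |GQ| = 19.7, Q = (-33.06, 12.72). GQ ⟂ QB, so QB runs at -94.80°; with |QB| = 18.8, B = (-34.63, -6.018). ∠QBN = 122.9° gives BN at -37.70° from the x-axis; with |BN| = 22.6, N = (-16.75, -19.84). BN ⟂ NM, so NM runs at 52.30°; with |NM| = 22.6, M = (-2.928, -1.957). The perpendicularity gives MK at right angles to NM, so MK runs at 142.3°; with |MK| = 29.5, K = (-26.27, 16.08). ∠MKP = 68.0° gives KP at -105.7° from the x-axis; with |KP| = 13.0, P = (-29.79, 3.568). Then |QP| = |P − Q| = 9.715.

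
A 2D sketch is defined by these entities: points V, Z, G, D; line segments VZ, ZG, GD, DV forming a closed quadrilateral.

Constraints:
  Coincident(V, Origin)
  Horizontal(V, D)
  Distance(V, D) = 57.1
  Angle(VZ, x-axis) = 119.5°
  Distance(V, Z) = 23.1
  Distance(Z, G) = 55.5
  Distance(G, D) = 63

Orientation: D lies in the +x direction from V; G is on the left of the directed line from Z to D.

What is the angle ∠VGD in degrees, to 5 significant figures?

53.230°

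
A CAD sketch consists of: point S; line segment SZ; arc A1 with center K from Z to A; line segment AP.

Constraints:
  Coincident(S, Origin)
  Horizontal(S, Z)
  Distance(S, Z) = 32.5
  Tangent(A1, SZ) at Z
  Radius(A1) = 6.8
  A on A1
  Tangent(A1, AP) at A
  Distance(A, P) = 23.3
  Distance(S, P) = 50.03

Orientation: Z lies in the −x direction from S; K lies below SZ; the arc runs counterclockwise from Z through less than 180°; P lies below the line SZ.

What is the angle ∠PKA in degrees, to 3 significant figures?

73.7°

Checks: ∠(KZ, ZS) = 90.00° ✓; |KZ| = 6.800 ✓; |KA| = 6.800 ✓; ∠(KA, AP) = 90.00° ✓; |AP| = 23.30 ✓; |SP| = 50.03 ✓.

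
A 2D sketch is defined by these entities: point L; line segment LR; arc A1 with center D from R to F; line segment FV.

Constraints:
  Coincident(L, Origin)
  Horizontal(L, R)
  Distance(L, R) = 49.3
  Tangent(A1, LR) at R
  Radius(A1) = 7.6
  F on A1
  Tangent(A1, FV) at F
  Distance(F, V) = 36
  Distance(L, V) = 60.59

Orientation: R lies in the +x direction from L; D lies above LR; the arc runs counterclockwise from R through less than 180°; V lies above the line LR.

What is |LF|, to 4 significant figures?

57.27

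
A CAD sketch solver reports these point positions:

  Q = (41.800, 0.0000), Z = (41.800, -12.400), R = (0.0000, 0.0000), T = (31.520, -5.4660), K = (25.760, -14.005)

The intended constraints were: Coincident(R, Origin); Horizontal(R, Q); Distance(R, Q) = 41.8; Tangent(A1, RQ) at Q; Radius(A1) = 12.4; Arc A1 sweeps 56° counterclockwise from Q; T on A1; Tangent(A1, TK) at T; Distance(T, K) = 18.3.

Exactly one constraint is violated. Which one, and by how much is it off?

Distance(T, K) = 18.3 — off by 8.00.

R = (0.00, 0.00) ✓; R.y = 0.00, Q.y = 0.00 ✓; |RQ| = 41.80 ✓; ∠(ZQ, QR) = 90.00° ✓; |ZQ| = 12.40 ✓; bearing(Z→T) − bearing(Z→Q) = 56.00° ✓; |ZT| = 12.40 ✓; ∠(ZT, TK) = 90.00° ✓; |TK| = 10.30 ✗.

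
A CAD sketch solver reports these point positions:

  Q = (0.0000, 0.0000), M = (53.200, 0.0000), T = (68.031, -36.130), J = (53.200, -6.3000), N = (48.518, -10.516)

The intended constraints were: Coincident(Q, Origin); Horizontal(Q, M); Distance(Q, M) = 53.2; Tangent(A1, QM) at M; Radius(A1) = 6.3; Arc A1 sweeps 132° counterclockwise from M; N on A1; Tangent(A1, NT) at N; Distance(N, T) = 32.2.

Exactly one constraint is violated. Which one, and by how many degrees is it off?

Tangent(A1, NT) at N — off by 4.70°.

Q = (0.00, 0.00) ✓; Q.y = 0.00, M.y = 0.00 ✓; |QM| = 53.20 ✓; ∠(JM, MQ) = 90.00° ✓; |JM| = 6.300 ✓; bearing(J→N) − bearing(J→M) = 132.0° ✓; |JN| = 6.300 ✓; ∠(JN, NT) = 94.70° ✗; |NT| = 32.20 ✓.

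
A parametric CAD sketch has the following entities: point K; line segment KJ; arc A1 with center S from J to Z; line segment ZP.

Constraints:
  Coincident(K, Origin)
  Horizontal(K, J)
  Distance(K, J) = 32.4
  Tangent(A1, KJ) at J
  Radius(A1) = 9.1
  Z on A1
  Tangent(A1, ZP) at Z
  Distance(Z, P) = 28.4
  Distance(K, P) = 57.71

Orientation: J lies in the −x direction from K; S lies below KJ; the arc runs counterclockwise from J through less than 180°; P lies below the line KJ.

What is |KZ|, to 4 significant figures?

42.18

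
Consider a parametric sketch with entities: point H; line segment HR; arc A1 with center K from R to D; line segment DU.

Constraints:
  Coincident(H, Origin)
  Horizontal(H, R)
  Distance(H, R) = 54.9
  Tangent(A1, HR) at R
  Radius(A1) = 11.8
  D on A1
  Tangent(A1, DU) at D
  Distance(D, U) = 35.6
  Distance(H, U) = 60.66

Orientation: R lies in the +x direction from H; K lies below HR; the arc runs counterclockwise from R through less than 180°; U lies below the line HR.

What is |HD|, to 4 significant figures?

44.44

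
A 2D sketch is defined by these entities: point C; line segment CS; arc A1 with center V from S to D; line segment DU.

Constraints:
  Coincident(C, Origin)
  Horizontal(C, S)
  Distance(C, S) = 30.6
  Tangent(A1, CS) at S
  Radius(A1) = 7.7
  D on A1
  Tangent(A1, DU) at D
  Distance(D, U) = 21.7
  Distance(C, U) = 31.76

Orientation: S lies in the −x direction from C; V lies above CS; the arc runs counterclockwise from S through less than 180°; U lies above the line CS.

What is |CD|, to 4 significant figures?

23.86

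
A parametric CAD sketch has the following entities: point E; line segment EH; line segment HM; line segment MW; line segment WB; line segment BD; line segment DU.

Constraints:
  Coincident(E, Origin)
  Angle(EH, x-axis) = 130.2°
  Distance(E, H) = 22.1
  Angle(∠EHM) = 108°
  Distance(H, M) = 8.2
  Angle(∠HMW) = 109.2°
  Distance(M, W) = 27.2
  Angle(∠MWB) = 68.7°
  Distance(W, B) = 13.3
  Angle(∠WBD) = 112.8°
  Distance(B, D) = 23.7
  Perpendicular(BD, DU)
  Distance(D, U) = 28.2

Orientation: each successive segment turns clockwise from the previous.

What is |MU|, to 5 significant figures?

15.318

E is at the origin; EH runs at 130.2° with length 22.1, so H = (-14.265, 16.880). ∠EHM = 108.0° gives HM at 58.200° from the x-axis; with |HM| = 8.2, M = (-9.9436, 23.849). ∠HMW = 109.2° gives MW at -12.600° from the x-axis; with |MW| = 27.2, W = (16.601, 17.916). ∠MWB = 68.7° gives WB at -123.90° from the x-axis; with |WB| = 13.3, B = (9.1833, 6.8764). ∠WBD = 112.8° gives BD at 168.90° from the x-axis; with |BD| = 23.7, D = (-14.073, 11.439). The perpendicularity gives DU at right angles to BD, so DU runs at 78.900°; with |DU| = 28.2, U = (-8.6442, 39.112). Then |MU| = |U − M| = 15.318.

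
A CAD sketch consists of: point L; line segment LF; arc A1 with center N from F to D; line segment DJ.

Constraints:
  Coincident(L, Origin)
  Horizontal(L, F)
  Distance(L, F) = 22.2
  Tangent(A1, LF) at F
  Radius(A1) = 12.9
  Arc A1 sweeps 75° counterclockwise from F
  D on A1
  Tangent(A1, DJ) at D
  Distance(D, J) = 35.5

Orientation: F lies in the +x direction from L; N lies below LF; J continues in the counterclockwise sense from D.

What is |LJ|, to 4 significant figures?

43.86

On A1, F sits at bearing 90° from N; a 75° counterclockwise sweep puts D at bearing 165°, so D = N + 12.9·(cos 165°, sin 165°) = (9.740, -9.561). Since A1 is tangent to DJ there, ND ⟂ DJ, so DJ runs along (−sin 165°, cos 165°); with |DJ| = 35.5, J = (0.5515, -43.85). Then |LJ| = |J − L| = 43.86.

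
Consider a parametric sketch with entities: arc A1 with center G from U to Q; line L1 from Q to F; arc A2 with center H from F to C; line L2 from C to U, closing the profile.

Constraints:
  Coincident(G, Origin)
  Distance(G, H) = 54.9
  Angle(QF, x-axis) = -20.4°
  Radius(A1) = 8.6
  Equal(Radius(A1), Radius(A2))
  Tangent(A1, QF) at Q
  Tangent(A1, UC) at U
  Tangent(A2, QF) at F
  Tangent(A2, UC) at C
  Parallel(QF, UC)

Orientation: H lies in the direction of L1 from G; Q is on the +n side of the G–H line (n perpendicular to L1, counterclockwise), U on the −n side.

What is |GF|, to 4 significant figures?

55.57

The slot axis is L1's direction at -20.4°, so u = (cos -20.4°, sin -20.4°) = (0.9373, -0.3486) and n = (−sin -20.4°, cos -20.4°) = (0.3486, 0.9373). G is at the origin and H lies 54.9 along u from G, so H = 54.9·u = (51.46, -19.14). Tangency of A1 to both parallel lines with radius 8.6 puts Q and U at G ± 8.6·n: Q = (2.998, 8.061), U = (-2.998, -8.061). Equal radii place F and C the same way about H: F = H + 8.6·n = (54.45, -11.08), C = H − 8.6·n = (48.46, -27.20). Then |GF| = |F − G| = 55.57.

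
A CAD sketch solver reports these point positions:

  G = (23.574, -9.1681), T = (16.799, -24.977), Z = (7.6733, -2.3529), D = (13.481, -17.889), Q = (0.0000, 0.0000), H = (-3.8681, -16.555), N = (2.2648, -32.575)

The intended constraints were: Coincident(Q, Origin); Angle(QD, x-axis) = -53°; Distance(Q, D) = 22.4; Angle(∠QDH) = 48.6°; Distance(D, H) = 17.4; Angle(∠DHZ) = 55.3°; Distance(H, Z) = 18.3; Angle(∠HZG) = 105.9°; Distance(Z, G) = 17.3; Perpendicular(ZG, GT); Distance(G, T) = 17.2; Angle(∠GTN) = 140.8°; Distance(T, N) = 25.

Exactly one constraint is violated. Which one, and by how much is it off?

Distance(T, N) = 25 — off by 8.60.

Q = (0.00, 0.00) ✓; QD at -53.00° ✓; |QD| = 22.40 ✓; ∠QDH = 48.60° ✓; |DH| = 17.40 ✓; ∠DHZ = 55.30° ✓; |HZ| = 18.30 ✓; ∠HZG = 105.9° ✓; |ZG| = 17.30 ✓; ∠(ZG, GT) = 90.00° ✓; |GT| = 17.20 ✓; ∠GTN = 140.8° ✓; |TN| = 16.40 ✗.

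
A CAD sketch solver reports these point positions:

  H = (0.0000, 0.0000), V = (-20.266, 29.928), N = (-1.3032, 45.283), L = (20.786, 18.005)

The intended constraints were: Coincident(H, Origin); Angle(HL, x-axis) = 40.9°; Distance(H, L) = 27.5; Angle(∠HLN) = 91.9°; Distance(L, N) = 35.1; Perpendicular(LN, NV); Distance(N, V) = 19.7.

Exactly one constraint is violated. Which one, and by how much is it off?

Distance(N, V) = 19.7 — off by 4.70.

H = (0.00, 0.00) ✓; HL at 40.90° ✓; |HL| = 27.50 ✓; ∠HLN = 91.90° ✓; |LN| = 35.10 ✓; ∠(LN, NV) = 90.00° ✓; |NV| = 24.40 ✗.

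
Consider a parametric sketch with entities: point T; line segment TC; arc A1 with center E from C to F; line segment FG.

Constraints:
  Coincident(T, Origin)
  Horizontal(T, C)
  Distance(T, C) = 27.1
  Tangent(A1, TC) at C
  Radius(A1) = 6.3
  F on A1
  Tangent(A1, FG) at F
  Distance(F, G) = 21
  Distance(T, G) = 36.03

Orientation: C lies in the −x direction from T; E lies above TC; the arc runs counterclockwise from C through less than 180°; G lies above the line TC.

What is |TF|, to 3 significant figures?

22.0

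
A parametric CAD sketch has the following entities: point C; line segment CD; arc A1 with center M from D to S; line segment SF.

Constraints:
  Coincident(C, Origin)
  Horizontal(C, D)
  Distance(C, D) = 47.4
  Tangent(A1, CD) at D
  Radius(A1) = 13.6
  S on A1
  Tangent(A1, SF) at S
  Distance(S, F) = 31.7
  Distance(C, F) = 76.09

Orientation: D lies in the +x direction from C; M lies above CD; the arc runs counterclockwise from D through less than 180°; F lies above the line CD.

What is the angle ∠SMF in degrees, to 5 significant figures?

66.780°

Checks: |MS| = 13.60 ✓; ∠(MS, SF) = 90.00° ✓; |SF| = 31.70 ✓; |CF| = 76.09 ✓.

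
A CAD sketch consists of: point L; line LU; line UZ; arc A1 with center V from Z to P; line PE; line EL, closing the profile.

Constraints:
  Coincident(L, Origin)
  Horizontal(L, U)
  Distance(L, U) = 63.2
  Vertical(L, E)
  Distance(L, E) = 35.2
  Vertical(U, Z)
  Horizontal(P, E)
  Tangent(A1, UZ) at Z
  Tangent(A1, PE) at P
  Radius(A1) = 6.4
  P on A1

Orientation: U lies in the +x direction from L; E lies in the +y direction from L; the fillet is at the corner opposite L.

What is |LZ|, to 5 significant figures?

69.453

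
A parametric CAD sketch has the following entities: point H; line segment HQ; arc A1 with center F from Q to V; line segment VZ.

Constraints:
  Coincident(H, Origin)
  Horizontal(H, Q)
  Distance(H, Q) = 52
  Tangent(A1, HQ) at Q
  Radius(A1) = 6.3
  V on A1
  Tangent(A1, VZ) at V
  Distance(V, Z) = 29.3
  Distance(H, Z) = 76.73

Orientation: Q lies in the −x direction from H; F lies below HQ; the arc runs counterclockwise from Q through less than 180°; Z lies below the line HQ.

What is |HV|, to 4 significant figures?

57.74

H is at the origin; H and Q share the same y with |HQ| = 52.0 and Q on the −x side, so Q = (-52.00, 0.000). A1 meets HQ tangentially, so FQ is at right angles to HQ, so F = Q + (0, -6.3) = (-52.00, -6.300). Since FV ⟂ VZ (tangency), |FZ| = √(6.3² + 29.3²) = 29.97 regardless of where V sits on A1. So Z lies on both circle(H, 76.73) and circle(F, 29.97); the below-HQ intersection is Z = (-70.76, -29.67). V is the foot of the tangent from Z: V = (-57.63, -3.477).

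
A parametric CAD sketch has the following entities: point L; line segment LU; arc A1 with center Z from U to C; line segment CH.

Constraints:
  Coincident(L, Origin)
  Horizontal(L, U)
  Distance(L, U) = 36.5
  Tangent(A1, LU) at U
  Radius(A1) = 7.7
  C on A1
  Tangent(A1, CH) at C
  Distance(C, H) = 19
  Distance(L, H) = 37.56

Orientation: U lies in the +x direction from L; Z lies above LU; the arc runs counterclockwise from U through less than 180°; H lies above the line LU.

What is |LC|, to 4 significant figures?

43.68

L is at the origin; L and U share the same y with |LU| = 36.5 and U on the +x side, so U = (36.50, 0.000). A1 meets LU tangentially, so ZU is at right angles to LU, so Z = U + (0, 7.7) = (36.50, 7.700). Since ZC ⟂ CH (tangency), |ZH| = √(7.7² + 19.0²) = 20.50 regardless of where C sits on A1. So H lies on both circle(L, 37.56) and circle(Z, 20.50); the above-LU intersection is H = (27.16, 25.95). C is the foot of the tangent from H: C = (41.53, 13.53).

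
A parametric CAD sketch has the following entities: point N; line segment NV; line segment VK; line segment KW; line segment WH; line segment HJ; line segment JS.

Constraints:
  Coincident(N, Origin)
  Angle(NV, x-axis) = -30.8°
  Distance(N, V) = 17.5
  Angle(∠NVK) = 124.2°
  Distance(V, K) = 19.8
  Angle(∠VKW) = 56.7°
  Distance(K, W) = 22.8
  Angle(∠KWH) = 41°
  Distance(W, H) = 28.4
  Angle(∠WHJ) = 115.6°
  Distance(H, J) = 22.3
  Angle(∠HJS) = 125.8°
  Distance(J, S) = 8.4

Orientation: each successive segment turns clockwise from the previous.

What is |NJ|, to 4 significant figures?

47.99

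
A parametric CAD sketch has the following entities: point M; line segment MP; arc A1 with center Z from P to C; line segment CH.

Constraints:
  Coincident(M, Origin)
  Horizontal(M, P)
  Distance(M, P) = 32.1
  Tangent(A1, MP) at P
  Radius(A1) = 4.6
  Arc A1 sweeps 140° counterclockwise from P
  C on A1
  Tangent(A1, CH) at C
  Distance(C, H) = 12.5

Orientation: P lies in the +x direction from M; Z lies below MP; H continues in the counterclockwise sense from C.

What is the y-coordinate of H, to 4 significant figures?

-16.16

M is at the origin; MP is horizontal with |MP| = 32.1 and P on the +x side, so P = (32.10, 0.000). Since A1 is tangent to MP there, ZP ⟂ MP, so Z = P + (0, -4.6) = (32.10, -4.600). On A1, P sits at bearing 90° from Z; a 140° counterclockwise sweep puts C at bearing 230°, so C = Z + 4.6·(cos 230°, sin 230°) = (29.14, -8.124). The tangent condition forces ZC to be normal to CH, so CH runs along (−sin 230°, cos 230°); with |CH| = 12.5, H = (38.72, -16.16). So H.y = -16.16.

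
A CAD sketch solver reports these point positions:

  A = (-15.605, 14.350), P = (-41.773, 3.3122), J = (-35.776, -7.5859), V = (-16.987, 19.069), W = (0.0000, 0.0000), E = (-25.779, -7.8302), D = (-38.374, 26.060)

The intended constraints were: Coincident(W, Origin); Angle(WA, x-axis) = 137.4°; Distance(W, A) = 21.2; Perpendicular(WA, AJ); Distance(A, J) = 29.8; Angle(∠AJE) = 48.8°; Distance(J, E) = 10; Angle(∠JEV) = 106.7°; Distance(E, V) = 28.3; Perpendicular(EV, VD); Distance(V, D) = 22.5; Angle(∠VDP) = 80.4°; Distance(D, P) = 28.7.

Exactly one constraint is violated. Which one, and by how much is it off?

Distance(D, P) = 28.7 — off by 5.70.

W = (0.00, 0.00) ✓; WA at 137.4° ✓; |WA| = 21.20 ✓; ∠(WA, AJ) = 90.00° ✓; |AJ| = 29.80 ✓; ∠AJE = 48.80° ✓; |JE| = 10.00 ✓; ∠JEV = 106.7° ✓; |EV| = 28.30 ✓; ∠(EV, VD) = 90.00° ✓; |VD| = 22.50 ✓; ∠VDP = 80.40° ✓; |DP| = 23.00 ✗.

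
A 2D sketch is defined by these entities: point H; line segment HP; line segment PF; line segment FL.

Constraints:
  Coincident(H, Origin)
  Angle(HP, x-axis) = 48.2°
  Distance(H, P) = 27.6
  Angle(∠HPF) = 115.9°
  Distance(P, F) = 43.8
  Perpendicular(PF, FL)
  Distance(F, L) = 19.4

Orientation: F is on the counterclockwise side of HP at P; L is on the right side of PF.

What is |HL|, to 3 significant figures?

71.2

H is at the origin; HP runs at 48.2° with length 27.6, so P = 27.6·(cos 48.2°, sin 48.2°) = (18.4, 20.6). ∠HPF = 115.9°, so PF runs at 48.2° + (180° − 115.9°) = 112° from the x-axis; with |PF| = 43.8, F = P + 43.8·(cos 112°, sin 112°) = (1.78, 61.1). PF ⟂ FL; with |FL| = 19.4 on the right of PF, L = F + 19.4·(0.925, 0.379) = (19.7, 68.5). Then |HL| = |L − H| = 71.2.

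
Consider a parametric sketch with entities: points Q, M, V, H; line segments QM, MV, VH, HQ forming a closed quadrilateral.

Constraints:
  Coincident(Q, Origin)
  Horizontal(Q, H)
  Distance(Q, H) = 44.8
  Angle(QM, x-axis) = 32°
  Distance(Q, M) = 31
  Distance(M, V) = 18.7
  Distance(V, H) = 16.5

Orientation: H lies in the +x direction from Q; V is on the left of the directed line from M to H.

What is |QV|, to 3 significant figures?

47.9

Checks: |MV| = 18.70 ✓; |VH| = 16.50 ✓.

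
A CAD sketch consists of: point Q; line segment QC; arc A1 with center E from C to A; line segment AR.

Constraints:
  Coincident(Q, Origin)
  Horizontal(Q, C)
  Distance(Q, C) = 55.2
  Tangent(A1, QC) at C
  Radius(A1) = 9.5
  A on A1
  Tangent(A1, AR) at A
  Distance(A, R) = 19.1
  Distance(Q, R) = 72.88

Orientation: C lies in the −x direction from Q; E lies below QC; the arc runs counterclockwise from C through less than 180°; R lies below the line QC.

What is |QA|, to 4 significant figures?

65.04

Checks: ∠(EC, CQ) = 90.00° ✓; |EC| = 9.500 ✓; |EA| = 9.500 ✓; ∠(EA, AR) = 90.00° ✓; |AR| = 19.10 ✓; |QR| = 72.88 ✓.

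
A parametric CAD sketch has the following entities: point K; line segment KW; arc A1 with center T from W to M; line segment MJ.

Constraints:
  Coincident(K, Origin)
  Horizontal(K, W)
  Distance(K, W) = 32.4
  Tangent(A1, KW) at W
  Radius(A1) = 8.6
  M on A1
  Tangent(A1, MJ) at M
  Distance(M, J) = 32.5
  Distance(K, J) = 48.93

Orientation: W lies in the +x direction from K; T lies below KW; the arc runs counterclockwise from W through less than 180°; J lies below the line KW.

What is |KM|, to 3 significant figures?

25.5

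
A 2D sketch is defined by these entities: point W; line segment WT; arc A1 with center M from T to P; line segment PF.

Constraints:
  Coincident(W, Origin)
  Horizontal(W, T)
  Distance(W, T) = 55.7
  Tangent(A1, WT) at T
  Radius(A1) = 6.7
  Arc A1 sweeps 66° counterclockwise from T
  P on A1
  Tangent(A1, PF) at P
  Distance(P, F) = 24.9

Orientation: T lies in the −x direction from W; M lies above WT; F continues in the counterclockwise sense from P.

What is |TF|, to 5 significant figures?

31.274

On A1, T sits at bearing -90° from M; a 66° counterclockwise sweep puts P at bearing -24°, so P = M + 6.7·(cos -24°, sin -24°) = (-49.579, 3.9749). Since A1 is tangent to PF there, MP ⟂ PF, so PF runs along (−sin -24°, cos -24°); with |PF| = 24.9, F = (-39.452, 26.722). Then |TF| = |F − T| = 31.274.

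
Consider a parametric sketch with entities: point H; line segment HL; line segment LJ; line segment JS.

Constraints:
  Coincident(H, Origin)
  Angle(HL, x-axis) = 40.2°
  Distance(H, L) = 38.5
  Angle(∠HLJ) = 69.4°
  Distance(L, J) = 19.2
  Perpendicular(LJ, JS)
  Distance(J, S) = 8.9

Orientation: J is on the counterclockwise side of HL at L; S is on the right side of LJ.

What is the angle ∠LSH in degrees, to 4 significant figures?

57.96°

∠HLJ = 69.4°, so LJ runs at 40.2° + (180° − 69.4°) = 150.8° from the x-axis; with |LJ| = 19.2, J = L + 19.2·(cos 150.8°, sin 150.8°) = (12.65, 34.22). LJ is perpendicular to JS; with |JS| = 8.9 on the right of LJ, S = J + 8.9·(0.4879, 0.8729) = (16.99, 41.99). Then cos ∠LSH = SL·SH / (|SL||SH|), giving 57.96°.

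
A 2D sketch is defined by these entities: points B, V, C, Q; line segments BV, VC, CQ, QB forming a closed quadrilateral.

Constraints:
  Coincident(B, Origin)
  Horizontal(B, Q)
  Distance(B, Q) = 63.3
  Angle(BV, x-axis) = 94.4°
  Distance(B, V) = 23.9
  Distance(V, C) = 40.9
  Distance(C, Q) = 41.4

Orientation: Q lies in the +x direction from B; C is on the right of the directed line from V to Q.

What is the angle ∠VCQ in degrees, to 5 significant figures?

114.86°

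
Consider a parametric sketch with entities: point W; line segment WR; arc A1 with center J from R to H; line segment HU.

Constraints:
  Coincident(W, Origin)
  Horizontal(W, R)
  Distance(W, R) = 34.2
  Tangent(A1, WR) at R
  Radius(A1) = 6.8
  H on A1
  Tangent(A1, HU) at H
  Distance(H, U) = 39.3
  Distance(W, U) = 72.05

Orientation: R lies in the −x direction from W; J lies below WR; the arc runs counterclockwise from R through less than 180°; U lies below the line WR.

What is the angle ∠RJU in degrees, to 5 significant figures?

132.23°

Checks: W.y = 0.00, R.y = 0.00 ✓; |JH| = 6.800 ✓; ∠(JH, HU) = 90.00° ✓; |HU| = 39.30 ✓; |WU| = 72.05 ✓.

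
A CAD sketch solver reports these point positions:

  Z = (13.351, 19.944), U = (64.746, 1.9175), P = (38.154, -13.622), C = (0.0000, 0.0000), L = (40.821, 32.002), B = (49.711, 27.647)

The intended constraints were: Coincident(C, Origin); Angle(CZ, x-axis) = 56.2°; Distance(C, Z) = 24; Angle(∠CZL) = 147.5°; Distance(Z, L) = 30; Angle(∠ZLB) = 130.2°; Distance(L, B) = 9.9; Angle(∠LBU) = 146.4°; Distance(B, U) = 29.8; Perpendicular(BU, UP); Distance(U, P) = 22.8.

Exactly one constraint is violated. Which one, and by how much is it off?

Distance(U, P) = 22.8 — off by 8.00.

C = (0.00, 0.00) ✓; CZ at 56.20° ✓; |CZ| = 24.00 ✓; ∠CZL = 147.5° ✓; |ZL| = 30.00 ✓; ∠ZLB = 130.2° ✓; |LB| = 9.899 ✓; ∠LBU = 146.4° ✓; |BU| = 29.80 ✓; ∠(BU, UP) = 90.00° ✓; |UP| = 30.80 ✗.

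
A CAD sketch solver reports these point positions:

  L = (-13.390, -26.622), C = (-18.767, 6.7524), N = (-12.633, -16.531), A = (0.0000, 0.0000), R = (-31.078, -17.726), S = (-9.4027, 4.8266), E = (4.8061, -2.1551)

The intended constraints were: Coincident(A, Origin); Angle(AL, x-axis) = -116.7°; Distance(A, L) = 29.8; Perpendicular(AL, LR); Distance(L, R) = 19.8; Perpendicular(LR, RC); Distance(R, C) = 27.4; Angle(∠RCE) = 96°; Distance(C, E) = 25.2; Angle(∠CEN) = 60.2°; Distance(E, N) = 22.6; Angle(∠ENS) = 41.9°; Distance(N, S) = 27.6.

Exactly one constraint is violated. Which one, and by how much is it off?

Distance(N, S) = 27.6 — off by 6.00.

A = (0.00, 0.00) ✓; AL at -116.7° ✓; |AL| = 29.80 ✓; ∠(AL, LR) = 90.00° ✓; |LR| = 19.80 ✓; ∠(LR, RC) = 90.00° ✓; |RC| = 27.40 ✓; ∠RCE = 96.00° ✓; |CE| = 25.20 ✓; ∠CEN = 60.20° ✓; |EN| = 22.60 ✓; ∠ENS = 41.90° ✓; |NS| = 21.60 ✗.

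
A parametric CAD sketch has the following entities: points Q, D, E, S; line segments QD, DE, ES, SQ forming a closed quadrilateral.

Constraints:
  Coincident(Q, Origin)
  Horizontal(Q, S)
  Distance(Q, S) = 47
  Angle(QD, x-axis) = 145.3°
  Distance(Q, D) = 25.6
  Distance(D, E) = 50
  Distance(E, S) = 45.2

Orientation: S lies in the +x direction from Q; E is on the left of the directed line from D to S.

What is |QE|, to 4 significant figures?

44.65

Checks: |DE| = 50.00 ✓; |ES| = 45.20 ✓.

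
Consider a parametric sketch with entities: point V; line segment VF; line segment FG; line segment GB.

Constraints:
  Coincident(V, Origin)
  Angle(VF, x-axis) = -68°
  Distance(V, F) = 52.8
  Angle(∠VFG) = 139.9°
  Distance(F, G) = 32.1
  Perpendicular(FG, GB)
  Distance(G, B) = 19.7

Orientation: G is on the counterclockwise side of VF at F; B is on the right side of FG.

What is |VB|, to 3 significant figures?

90.2

V is at the origin; VF runs at -68.0° with length 52.8, so F = 52.8·(cos -68.0°, sin -68.0°) = (19.8, -49.0). ∠VFG = 139.9°, so FG runs at -68.0° + (180° − 139.9°) = -27.9° from the x-axis; with |FG| = 32.1, G = F + 32.1·(cos -27.9°, sin -27.9°) = (48.1, -64.0). FG ⟂ GB; with |GB| = 19.7 on the right of FG, B = G + 19.7·(-0.468, -0.884) = (38.9, -81.4). Then |VB| = |B − V| = 90.2.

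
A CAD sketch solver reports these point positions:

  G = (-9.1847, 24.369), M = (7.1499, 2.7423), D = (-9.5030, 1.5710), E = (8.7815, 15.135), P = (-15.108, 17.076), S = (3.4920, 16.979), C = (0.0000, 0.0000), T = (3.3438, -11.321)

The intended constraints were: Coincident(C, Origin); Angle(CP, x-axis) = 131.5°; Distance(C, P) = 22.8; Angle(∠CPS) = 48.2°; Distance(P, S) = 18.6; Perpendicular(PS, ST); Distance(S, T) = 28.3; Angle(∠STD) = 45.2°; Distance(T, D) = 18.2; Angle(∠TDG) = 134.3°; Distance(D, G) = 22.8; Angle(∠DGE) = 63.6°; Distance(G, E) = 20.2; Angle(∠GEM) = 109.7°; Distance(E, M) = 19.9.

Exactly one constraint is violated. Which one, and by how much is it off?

Distance(E, M) = 19.9 — off by 7.40.

C = (0.00, 0.00) ✓; CP at 131.5° ✓; |CP| = 22.80 ✓; ∠CPS = 48.20° ✓; |PS| = 18.60 ✓; ∠(PS, ST) = 90.00° ✓; |ST| = 28.30 ✓; ∠STD = 45.20° ✓; |TD| = 18.20 ✓; ∠TDG = 134.3° ✓; |DG| = 22.80 ✓; ∠DGE = 63.60° ✓; |GE| = 20.20 ✓; ∠GEM = 109.7° ✓; |EM| = 12.50 ✗.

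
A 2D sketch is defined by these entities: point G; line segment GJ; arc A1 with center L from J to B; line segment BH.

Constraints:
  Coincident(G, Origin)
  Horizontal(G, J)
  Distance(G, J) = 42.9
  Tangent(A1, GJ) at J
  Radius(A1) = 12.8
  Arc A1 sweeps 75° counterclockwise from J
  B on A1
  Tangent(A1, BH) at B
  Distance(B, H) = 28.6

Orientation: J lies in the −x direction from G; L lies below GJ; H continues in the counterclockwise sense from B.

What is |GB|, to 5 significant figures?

56.072

G is at the origin; GJ is horizontal with |GJ| = 42.9 and J on the −x side, so J = (-42.900, 0.0000). The tangent condition forces LJ to be normal to GJ, so L = J + (0, -12.8) = (-42.900, -12.800). On A1, J sits at bearing 90° from L; a 75° counterclockwise sweep puts B at bearing 165°, so B = L + 12.8·(cos 165°, sin 165°) = (-55.264, -9.4871). Then |GB| = |B − G| = 56.072.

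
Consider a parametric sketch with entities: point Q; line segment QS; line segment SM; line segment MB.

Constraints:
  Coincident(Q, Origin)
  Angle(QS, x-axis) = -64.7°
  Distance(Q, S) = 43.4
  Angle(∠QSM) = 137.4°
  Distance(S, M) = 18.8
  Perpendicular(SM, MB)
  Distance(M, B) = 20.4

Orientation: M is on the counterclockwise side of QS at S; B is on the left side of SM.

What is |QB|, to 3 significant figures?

51.5

∠QSM = 137.4°, so SM runs at -64.7° + (180° − 137.4°) = -22.1° from the x-axis; with |SM| = 18.8, M = S + 18.8·(cos -22.1°, sin -22.1°) = (36.0, -46.3). SM is perpendicular to MB; with |MB| = 20.4 on the left of SM, B = M + 20.4·(0.376, 0.927) = (43.6, -27.4). Then |QB| = |B − Q| = 51.5.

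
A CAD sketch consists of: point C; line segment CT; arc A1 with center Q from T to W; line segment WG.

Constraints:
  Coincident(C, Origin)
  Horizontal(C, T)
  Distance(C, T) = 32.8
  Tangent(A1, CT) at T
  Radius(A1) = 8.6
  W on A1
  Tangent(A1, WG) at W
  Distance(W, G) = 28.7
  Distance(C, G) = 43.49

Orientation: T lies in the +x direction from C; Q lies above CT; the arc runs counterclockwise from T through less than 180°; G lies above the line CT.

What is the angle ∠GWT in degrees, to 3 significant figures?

117°

C is at the origin; CT is horizontal with |CT| = 32.8 and T on the +x side, so T = (32.8, 0.00). The tangent condition forces QT to be normal to CT, so Q = T + (0, 8.6) = (32.8, 8.60). Since QW ⟂ WG (tangency), |QG| = √(8.6² + 28.7²) = 30.0 regardless of where W sits on A1. So G lies on both circle(C, 43.49) and circle(Q, 30.0); the above-CT intersection is G = (23.0, 36.9). W is the foot of the tangent from G: W = (39.8, 13.6).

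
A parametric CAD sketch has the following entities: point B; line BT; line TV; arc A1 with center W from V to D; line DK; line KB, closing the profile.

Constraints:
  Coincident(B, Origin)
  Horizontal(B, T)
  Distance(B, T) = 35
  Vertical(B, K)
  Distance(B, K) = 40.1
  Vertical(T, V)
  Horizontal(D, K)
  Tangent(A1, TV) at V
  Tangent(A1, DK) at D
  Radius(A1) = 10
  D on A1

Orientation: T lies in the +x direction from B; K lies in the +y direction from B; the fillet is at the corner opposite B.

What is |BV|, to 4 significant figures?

46.16

B is at the origin; BT is horizontal with |BT| = 35.0 and T on the +x side, so T = (35.00, 0.000). BK is vertical with |BK| = 40.1 and K on the +y side, so K = (0.000, 40.10). The virtual corner opposite B is at (35.00, 40.10). Since A1 is tangent to TV there, WV ⟂ TV and since A1 is tangent to DK there, WD ⟂ DK, with radius 10.0, so the center W sits 10.0 in from both sides at W = (25.00, 30.10). That places the tangent points at V = (35.00, 30.10) on TV and D = (25.00, 40.10) on DK. Then |BV| = |V − B| = 46.16.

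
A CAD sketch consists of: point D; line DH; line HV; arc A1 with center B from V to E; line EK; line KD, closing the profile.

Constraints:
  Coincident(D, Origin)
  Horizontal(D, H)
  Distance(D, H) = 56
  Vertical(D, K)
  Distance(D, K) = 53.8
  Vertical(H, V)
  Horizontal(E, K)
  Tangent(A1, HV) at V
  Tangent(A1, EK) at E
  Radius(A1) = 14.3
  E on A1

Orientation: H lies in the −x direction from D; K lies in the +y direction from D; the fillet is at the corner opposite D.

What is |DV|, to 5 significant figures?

68.529

The virtual corner opposite D is at (-56.000, 53.800). The tangent condition forces BV to be normal to HV and A1 meets EK tangentially, so BE is at right angles to EK, with radius 14.3, so the center B sits 14.3 in from both sides at B = (-41.700, 39.500). That places the tangent points at V = (-56.000, 39.500) on HV and E = (-41.700, 53.800) on EK. Then |DV| = |V − D| = 68.529.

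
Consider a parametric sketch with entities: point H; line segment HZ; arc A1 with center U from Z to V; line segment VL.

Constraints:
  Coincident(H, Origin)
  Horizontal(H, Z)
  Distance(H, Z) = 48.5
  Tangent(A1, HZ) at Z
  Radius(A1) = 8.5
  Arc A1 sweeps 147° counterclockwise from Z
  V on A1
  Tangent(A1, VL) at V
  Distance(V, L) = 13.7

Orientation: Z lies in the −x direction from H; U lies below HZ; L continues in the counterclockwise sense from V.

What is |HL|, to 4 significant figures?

47.61

H is at the origin; HZ is horizontal with |HZ| = 48.5 and Z on the −x side, so Z = (-48.50, 0.000). A1 meets HZ tangentially, so UZ is at right angles to HZ, so U = Z + (0, -8.5) = (-48.50, -8.500). On A1, Z sits at bearing 90° from U; a 147° counterclockwise sweep puts V at bearing 237°, so V = U + 8.5·(cos 237°, sin 237°) = (-53.13, -15.63). Since A1 is tangent to VL there, UV ⟂ VL, so VL runs along (−sin 237°, cos 237°); with |VL| = 13.7, L = (-41.64, -23.09). Then |HL| = |L − H| = 47.61.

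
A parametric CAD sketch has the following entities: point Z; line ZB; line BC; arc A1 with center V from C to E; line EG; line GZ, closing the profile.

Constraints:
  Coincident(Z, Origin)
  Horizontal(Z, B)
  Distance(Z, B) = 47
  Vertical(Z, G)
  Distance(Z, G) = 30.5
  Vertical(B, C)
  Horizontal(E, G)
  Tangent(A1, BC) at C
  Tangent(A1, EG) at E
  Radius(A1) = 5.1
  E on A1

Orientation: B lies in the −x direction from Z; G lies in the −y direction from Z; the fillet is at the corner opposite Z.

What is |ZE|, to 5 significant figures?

51.825

Z is at the origin; ZB is horizontal with |ZB| = 47.0 and B on the −x side, so B = (-47.000, 0.0000). ZG is vertical with |ZG| = 30.5 and G on the −y side, so G = (0.0000, -30.500). The virtual corner opposite Z is at (-47.000, -30.500). A1 meets BC tangentially, so VC is at right angles to BC and tangency of A1 to EG means the radius VE is perpendicular to EG, with radius 5.1, so the center V sits 5.1 in from both sides at V = (-41.900, -25.400). That places the tangent points at C = (-47.000, -25.400) on BC and E = (-41.900, -30.500) on EG. Then |ZE| = |E − Z| = 51.825.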